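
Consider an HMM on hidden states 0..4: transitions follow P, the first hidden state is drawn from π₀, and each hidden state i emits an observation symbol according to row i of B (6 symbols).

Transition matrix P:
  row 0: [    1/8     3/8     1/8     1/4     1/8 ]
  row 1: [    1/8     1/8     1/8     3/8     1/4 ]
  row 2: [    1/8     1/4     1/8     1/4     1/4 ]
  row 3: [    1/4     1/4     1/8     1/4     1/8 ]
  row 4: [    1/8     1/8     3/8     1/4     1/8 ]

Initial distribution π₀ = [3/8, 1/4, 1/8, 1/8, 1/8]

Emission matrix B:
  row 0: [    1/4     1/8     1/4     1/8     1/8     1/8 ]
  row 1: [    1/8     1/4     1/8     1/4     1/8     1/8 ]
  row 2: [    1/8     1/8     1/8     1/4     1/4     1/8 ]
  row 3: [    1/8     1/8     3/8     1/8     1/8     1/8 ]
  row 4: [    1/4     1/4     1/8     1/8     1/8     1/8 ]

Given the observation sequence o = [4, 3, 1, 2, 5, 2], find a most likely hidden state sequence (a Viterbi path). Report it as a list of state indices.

t=0: δ = [4.688e-02, 3.125e-02, 3.125e-02, 1.562e-02, 1.562e-02]  (obs o_0=4)
t=1: δ = [7.324e-04, 4.395e-03, 1.465e-03, 1.465e-03, 9.766e-04]  ψ = [0, 0, 0, 0, 1]  (obs o_1=3)
t=2: δ = [6.866e-05, 1.373e-04, 6.866e-05, 2.060e-04, 2.747e-04]  ψ = [1, 1, 1, 1, 1]  (obs o_2=1)
t=3: δ = [1.287e-05, 6.437e-06, 1.287e-05, 2.575e-05, 4.292e-06]  ψ = [3, 3, 4, 4, 1]  (obs o_3=2)
t=4: δ = [8.047e-07, 8.047e-07, 4.023e-07, 8.047e-07, 4.023e-07]  ψ = [3, 3, 3, 3, 2]  (obs o_4=5)
t=5: δ = [5.029e-08, 3.772e-08, 1.886e-08, 1.132e-07, 2.515e-08]  ψ = [3, 0, 4, 1, 1]  (obs o_5=2)
backtrack: best end state = 3; path = [0, 1, 4, 3, 1, 3]

path = [0, 1, 4, 3, 1, 3]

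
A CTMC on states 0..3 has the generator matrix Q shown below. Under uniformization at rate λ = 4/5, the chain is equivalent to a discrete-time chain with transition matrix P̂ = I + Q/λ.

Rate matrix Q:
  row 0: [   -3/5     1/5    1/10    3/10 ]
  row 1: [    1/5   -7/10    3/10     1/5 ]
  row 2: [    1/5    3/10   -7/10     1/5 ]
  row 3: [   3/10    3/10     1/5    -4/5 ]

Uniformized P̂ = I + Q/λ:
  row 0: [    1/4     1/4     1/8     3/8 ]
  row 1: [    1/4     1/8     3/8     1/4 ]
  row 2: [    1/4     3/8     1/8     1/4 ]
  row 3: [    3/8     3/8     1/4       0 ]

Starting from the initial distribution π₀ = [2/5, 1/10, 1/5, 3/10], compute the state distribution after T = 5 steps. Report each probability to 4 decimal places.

t=0: π = [0.4000, 0.1000, 0.2000, 0.3000]
t=1: π = [0.2875, 0.3000, 0.1875, 0.2250]
t=2: π = [0.2781, 0.2641, 0.2281, 0.2297]
t=3: π = [0.2787, 0.2742, 0.2197, 0.2273]
t=4: π = [0.2784, 0.2716, 0.2220, 0.2280]
t=5: π = [0.2785, 0.2723, 0.2214, 0.2278]

π = [0.2785, 0.2723, 0.2214, 0.2278]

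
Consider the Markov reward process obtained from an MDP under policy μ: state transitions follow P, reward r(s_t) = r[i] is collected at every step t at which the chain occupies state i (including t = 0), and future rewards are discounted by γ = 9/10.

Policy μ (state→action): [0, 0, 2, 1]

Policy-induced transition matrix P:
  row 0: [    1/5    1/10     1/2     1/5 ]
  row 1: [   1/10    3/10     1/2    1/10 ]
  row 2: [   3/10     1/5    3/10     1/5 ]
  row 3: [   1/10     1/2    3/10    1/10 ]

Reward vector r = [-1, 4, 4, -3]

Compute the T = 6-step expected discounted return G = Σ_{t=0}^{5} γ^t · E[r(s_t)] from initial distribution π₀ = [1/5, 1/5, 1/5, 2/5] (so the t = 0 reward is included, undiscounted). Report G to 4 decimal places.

t=0: π = [0.2000, 0.2000, 0.2000, 0.4000], E[r] = 0.2000, γ^t·E[r] = 0.200000, running G = 0.200000
t=1: π = [0.1600, 0.3200, 0.3800, 0.1400], E[r] = 2.2200, γ^t·E[r] = 1.998000, running G = 2.198000
t=2: π = [0.1920, 0.2580, 0.3960, 0.1540], E[r] = 1.9620, γ^t·E[r] = 1.589220, running G = 3.787220
t=3: π = [0.1984, 0.2528, 0.3900, 0.1588], E[r] = 1.8964, γ^t·E[r] = 1.382476, running G = 5.169696
t=4: π = [0.1978, 0.2531, 0.3902, 0.1588], E[r] = 1.8989, γ^t·E[r] = 1.245881, running G = 6.415577
t=5: π = [0.1978, 0.2532, 0.3902, 0.1588], E[r] = 1.8992, γ^t·E[r] = 1.121449, running G = 7.537026

G = 7.5370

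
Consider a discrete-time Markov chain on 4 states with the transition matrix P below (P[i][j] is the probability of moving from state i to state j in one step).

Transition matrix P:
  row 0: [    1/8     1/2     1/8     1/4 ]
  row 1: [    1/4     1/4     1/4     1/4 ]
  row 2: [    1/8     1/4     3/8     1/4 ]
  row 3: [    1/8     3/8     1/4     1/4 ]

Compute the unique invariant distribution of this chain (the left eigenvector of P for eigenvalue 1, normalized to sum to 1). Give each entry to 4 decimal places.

Balance equations π_j = Σ_i π_i·P[i][j]:
  π_0 = 1/8·π_0 + 1/4·π_1 + 1/8·π_2 + 1/8·π_3
  π_1 = 1/2·π_0 + 1/4·π_1 + 1/4·π_2 + 3/8·π_3
  π_2 = 1/8·π_0 + 1/4·π_1 + 3/8·π_2 + 1/4·π_3
  normalize: π_0 + π_1 + π_2 + π_3 = 1
Solving the linear system gives exactly π = [41/248, 10/31, 65/248, 1/4].

π = [0.1653, 0.3226, 0.2621, 0.2500]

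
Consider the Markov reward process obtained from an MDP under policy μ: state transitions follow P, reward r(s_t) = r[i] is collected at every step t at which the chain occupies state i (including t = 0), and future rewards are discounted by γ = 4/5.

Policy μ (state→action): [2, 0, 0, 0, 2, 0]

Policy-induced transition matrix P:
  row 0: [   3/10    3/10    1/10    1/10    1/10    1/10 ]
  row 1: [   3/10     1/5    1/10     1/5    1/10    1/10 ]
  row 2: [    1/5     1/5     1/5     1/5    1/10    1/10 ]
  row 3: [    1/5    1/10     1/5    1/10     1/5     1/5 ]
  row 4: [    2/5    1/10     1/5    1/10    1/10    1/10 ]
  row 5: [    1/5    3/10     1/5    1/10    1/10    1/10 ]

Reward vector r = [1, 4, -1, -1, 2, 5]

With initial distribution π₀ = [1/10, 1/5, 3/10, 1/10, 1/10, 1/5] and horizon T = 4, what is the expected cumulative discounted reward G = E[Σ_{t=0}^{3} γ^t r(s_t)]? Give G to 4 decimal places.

t=0: π = [0.1000, 0.2000, 0.3000, 0.1000, 0.1000, 0.2000], E[r] = 1.7000, γ^t·E[r] = 1.700000, running G = 1.700000
t=1: π = [0.2500, 0.2100, 0.1700, 0.1500, 0.1100, 0.1100], E[r] = 1.5400, γ^t·E[r] = 1.232000, running G = 2.932000
t=2: π = [0.2680, 0.2100, 0.1540, 0.1380, 0.1150, 0.1150], E[r] = 1.6210, γ^t·E[r] = 1.037440, running G = 3.969440
t=3: π = [0.2708, 0.2130, 0.1522, 0.1364, 0.1138, 0.1138], E[r] = 1.6308, γ^t·E[r] = 0.834970, running G = 4.804410

G = 4.8044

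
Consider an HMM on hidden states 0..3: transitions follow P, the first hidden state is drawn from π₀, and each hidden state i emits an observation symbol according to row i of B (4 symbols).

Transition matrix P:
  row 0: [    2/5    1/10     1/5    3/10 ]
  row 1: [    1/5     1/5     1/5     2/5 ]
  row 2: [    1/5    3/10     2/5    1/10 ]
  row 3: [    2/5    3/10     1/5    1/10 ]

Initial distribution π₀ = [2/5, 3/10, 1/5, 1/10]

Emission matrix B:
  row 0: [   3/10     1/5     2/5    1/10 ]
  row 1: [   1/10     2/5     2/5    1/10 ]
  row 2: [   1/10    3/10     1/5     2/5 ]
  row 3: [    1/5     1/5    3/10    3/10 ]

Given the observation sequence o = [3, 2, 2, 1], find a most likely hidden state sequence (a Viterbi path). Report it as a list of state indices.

path = [2, 1, 3, 1]

t=0: δ = [4.000e-02, 3.000e-02, 8.000e-02, 3.000e-02]  (obs o_0=3)
t=1: δ = [6.400e-03, 9.600e-03, 6.400e-03, 3.600e-03]  ψ = [0, 2, 2, 0]  (obs o_1=2)
t=2: δ = [1.024e-03, 7.680e-04, 5.120e-04, 1.152e-03]  ψ = [0, 1, 2, 1]  (obs o_2=2)
t=3: δ = [9.216e-05, 1.382e-04, 6.912e-05, 6.144e-05]  ψ = [3, 3, 3, 0]  (obs o_3=1)
backtrack: best end state = 1; path = [2, 1, 3, 1]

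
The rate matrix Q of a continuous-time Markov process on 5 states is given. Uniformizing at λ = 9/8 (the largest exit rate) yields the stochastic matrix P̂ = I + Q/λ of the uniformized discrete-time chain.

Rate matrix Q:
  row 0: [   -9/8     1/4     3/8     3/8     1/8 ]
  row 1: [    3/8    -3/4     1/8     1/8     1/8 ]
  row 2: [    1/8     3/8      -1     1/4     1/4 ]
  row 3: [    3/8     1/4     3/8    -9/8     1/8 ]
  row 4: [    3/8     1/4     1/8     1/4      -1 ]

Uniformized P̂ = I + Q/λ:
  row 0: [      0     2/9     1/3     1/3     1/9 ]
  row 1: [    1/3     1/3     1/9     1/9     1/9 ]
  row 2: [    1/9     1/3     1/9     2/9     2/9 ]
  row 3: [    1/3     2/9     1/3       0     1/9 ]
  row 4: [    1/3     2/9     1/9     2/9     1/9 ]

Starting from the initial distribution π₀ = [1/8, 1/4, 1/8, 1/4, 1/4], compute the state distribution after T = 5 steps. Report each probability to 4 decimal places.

π = [0.2173, 0.2748, 0.1986, 0.1762, 0.1332]

t=0: π = [0.1250, 0.2500, 0.1250, 0.2500, 0.2500]
t=1: π = [0.2639, 0.2639, 0.1944, 0.1528, 0.1250]
t=2: π = [0.2022, 0.2731, 0.2037, 0.1883, 0.1327]
t=3: π = [0.2207, 0.2752, 0.1979, 0.1725, 0.1337]
t=4: π = [0.2158, 0.2748, 0.1985, 0.1778, 0.1331]
t=5: π = [0.2173, 0.2748, 0.1986, 0.1762, 0.1332]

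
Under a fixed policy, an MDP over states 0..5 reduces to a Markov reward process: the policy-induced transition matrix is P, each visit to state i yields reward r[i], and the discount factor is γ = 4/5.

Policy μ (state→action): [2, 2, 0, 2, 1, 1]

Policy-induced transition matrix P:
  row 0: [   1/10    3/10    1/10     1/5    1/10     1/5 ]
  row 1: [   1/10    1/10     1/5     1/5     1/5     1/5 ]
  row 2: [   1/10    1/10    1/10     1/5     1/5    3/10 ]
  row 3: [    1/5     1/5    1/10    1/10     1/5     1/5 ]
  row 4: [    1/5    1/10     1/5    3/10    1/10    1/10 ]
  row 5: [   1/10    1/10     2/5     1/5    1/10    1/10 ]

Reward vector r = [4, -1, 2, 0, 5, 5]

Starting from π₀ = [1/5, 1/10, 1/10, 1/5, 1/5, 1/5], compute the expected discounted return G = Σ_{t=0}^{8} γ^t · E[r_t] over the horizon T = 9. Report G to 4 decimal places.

G = 10.9702

t=0: π = [0.2000, 0.1000, 0.1000, 0.2000, 0.2000, 0.2000], E[r] = 2.9000, γ^t·E[r] = 2.900000, running G = 2.900000
t=1: π = [0.1400, 0.1600, 0.1900, 0.2000, 0.1400, 0.1700], E[r] = 2.3300, γ^t·E[r] = 1.864000, running G = 4.764000
t=2: π = [0.1340, 0.1480, 0.1810, 0.1940, 0.1550, 0.1880], E[r] = 2.4650, γ^t·E[r] = 1.577600, running G = 6.341600
t=3: π = [0.1349, 0.1462, 0.1867, 0.1961, 0.1523, 0.1838], E[r] = 2.4473, γ^t·E[r] = 1.253018, running G = 7.594618
t=4: π = [0.1348, 0.1466, 0.1850, 0.1956, 0.1529, 0.1851], E[r] = 2.4526, γ^t·E[r] = 1.004564, running G = 8.599182
t=5: π = [0.1349, 0.1465, 0.1855, 0.1957, 0.1527, 0.1847], E[r] = 2.4509, γ^t·E[r] = 0.803120, running G = 9.402302
t=6: π = [0.1348, 0.1465, 0.1853, 0.1957, 0.1528, 0.1848], E[r] = 2.4514, γ^t·E[r] = 0.642618, running G = 10.044920
t=7: π = [0.1348, 0.1465, 0.1854, 0.1957, 0.1528, 0.1848], E[r] = 2.4513, γ^t·E[r] = 0.514067, running G = 10.558987
t=8: π = [0.1348, 0.1465, 0.1854, 0.1957, 0.1528, 0.1848], E[r] = 2.4513, γ^t·E[r] = 0.411260, running G = 10.970247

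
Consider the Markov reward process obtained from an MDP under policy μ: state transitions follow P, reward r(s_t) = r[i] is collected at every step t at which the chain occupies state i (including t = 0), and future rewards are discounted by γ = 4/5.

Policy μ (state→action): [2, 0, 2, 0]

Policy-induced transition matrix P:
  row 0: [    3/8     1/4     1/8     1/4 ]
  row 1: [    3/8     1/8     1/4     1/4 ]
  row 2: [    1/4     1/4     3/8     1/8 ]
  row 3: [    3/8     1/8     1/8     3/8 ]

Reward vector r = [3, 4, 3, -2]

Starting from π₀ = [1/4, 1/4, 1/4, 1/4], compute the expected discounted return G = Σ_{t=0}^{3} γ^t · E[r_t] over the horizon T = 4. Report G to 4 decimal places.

t=0: π = [0.2500, 0.2500, 0.2500, 0.2500], E[r] = 2.0000, γ^t·E[r] = 2.000000, running G = 2.000000
t=1: π = [0.3438, 0.1875, 0.2188, 0.2500], E[r] = 1.9375, γ^t·E[r] = 1.550000, running G = 3.550000
t=2: π = [0.3477, 0.1953, 0.2031, 0.2539], E[r] = 1.9258, γ^t·E[r] = 1.232500, running G = 4.782500
t=3: π = [0.3496, 0.1938, 0.2002, 0.2563], E[r] = 1.9121, γ^t·E[r] = 0.979000, running G = 5.761500

G = 5.7615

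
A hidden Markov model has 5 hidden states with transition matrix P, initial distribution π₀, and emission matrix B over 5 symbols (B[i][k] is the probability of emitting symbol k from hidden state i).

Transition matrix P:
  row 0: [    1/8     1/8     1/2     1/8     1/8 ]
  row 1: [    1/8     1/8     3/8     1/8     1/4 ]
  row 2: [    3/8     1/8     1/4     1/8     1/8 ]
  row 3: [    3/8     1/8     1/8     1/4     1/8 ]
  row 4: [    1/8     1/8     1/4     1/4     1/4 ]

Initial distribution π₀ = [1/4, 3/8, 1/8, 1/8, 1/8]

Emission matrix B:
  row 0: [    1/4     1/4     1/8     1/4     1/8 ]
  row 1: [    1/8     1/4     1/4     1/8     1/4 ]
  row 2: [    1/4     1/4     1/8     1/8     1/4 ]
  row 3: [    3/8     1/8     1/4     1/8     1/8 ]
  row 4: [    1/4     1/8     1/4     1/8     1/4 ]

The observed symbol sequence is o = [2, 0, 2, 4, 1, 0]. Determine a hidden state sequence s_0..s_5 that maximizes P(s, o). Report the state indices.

t=0: δ = [3.125e-02, 9.375e-02, 1.562e-02, 3.125e-02, 3.125e-02]  (obs o_0=2)
t=1: δ = [2.930e-03, 1.465e-03, 8.789e-03, 4.395e-03, 5.859e-03]  ψ = [1, 1, 1, 1, 1]  (obs o_1=0)
t=2: δ = [4.120e-04, 2.747e-04, 2.747e-04, 3.662e-04, 3.662e-04]  ψ = [2, 2, 2, 4, 4]  (obs o_2=2)
t=3: δ = [1.717e-05, 1.287e-05, 5.150e-05, 1.144e-05, 2.289e-05]  ψ = [3, 0, 0, 3, 4]  (obs o_3=4)
t=4: δ = [4.828e-06, 1.609e-06, 3.219e-06, 8.047e-07, 8.047e-07]  ψ = [2, 2, 2, 2, 2]  (obs o_4=1)
t=5: δ = [3.017e-07, 7.544e-08, 6.035e-07, 2.263e-07, 1.509e-07]  ψ = [2, 0, 0, 0, 0]  (obs o_5=0)
backtrack: best end state = 2; path = [1, 2, 0, 2, 0, 2]

path = [1, 2, 0, 2, 0, 2]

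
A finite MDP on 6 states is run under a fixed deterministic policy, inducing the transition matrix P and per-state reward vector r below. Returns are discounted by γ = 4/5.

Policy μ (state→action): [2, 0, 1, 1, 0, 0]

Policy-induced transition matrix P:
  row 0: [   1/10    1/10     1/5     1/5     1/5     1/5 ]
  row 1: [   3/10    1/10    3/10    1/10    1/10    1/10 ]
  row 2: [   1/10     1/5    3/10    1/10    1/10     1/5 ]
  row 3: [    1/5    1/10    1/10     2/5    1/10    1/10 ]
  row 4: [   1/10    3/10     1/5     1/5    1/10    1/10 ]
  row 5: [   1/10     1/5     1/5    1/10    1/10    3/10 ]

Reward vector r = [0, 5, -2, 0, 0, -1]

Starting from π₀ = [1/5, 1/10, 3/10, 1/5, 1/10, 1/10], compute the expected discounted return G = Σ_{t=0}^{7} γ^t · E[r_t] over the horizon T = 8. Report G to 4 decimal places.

t=0: π = [0.2000, 0.1000, 0.3000, 0.2000, 0.1000, 0.1000], E[r] = -0.2000, γ^t·E[r] = -0.200000, running G = -0.200000
t=1: π = [0.1400, 0.1600, 0.2200, 0.1900, 0.1200, 0.1700], E[r] = 0.1900, γ^t·E[r] = 0.152000, running G = -0.048000
t=2: π = [0.1510, 0.1630, 0.2190, 0.1830, 0.1140, 0.1700], E[r] = 0.2070, γ^t·E[r] = 0.132480, running G = 0.084480
t=3: π = [0.1509, 0.1617, 0.2199, 0.1814, 0.1151, 0.1710], E[r] = 0.1977, γ^t·E[r] = 0.101222, running G = 0.185702
t=4: π = [0.1505, 0.1621, 0.2200, 0.1810, 0.1151, 0.1713], E[r] = 0.1992, γ^t·E[r] = 0.081605, running G = 0.267307
t=5: π = [0.1505, 0.1621, 0.2201, 0.1809, 0.1150, 0.1713], E[r] = 0.1992, γ^t·E[r] = 0.065278, running G = 0.332585
t=6: π = [0.1505, 0.1622, 0.2201, 0.1808, 0.1151, 0.1713], E[r] = 0.1992, γ^t·E[r] = 0.052207, running G = 0.384791
t=7: π = [0.1505, 0.1622, 0.2201, 0.1808, 0.1151, 0.1713], E[r] = 0.1992, γ^t·E[r] = 0.041767, running G = 0.426558

G = 0.4266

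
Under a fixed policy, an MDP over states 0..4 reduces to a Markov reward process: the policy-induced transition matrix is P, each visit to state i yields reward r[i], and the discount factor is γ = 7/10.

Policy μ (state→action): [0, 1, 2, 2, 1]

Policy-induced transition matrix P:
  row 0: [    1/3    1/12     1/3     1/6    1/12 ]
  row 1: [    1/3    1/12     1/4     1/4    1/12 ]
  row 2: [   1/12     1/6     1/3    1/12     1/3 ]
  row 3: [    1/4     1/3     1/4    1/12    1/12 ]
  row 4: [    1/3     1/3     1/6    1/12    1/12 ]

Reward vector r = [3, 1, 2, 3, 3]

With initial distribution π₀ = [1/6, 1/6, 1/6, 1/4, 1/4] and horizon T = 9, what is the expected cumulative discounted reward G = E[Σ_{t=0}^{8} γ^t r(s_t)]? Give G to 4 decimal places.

t=0: π = [0.1667, 0.1667, 0.1667, 0.2500, 0.2500], E[r] = 2.5000, γ^t·E[r] = 2.500000, running G = 2.500000
t=1: π = [0.2708, 0.2222, 0.2569, 0.1250, 0.1250], E[r] = 2.2986, γ^t·E[r] = 1.609028, running G = 4.109028
t=2: π = [0.2587, 0.1672, 0.2836, 0.1429, 0.1476], E[r] = 2.3819, γ^t·E[r] = 1.167153, running G = 5.276181
t=3: π = [0.2505, 0.1796, 0.2829, 0.1328, 0.1542], E[r] = 2.3579, γ^t·E[r] = 0.808769, running G = 6.084950
t=4: π = [0.2515, 0.1787, 0.2816, 0.1341, 0.1541], E[r] = 2.3611, γ^t·E[r] = 0.566898, running G = 6.651848
t=5: π = [0.2518, 0.1788, 0.2816, 0.1341, 0.1537], E[r] = 2.3607, γ^t·E[r] = 0.396765, running G = 7.048612
t=6: π = [0.2518, 0.1788, 0.2816, 0.1341, 0.1537], E[r] = 2.3609, γ^t·E[r] = 0.277753, running G = 7.326366
t=7: π = [0.2517, 0.1788, 0.2816, 0.1341, 0.1537], E[r] = 2.3608, γ^t·E[r] = 0.194424, running G = 7.520790
t=8: π = [0.2517, 0.1788, 0.2816, 0.1341, 0.1537], E[r] = 2.3608, γ^t·E[r] = 0.136097, running G = 7.656888

G = 7.6569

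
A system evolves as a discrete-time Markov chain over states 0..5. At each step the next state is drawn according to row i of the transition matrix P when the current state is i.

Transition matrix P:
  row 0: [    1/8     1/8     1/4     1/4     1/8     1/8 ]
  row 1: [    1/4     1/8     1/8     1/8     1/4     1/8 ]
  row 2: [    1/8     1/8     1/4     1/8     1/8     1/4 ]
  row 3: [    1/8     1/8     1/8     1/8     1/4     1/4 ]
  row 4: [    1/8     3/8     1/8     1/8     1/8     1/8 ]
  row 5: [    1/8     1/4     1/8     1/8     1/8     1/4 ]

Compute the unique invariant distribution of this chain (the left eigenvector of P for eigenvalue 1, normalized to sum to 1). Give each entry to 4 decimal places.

Balance equations π_j = Σ_i π_i·P[i][j]:
  π_0 = 1/8·π_0 + 1/4·π_1 + 1/8·π_2 + 1/8·π_3 + 1/8·π_4 + 1/8·π_5
  π_1 = 1/8·π_0 + 1/8·π_1 + 1/8·π_2 + 1/8·π_3 + 3/8·π_4 + 1/4·π_5
  π_2 = 1/4·π_0 + 1/8·π_1 + 1/4·π_2 + 1/8·π_3 + 1/8·π_4 + 1/8·π_5
  π_3 = 1/4·π_0 + 1/8·π_1 + 1/8·π_2 + 1/8·π_3 + 1/8·π_4 + 1/8·π_5
  π_4 = 1/8·π_0 + 1/4·π_1 + 1/8·π_2 + 1/4·π_3 + 1/8·π_4 + 1/8·π_5
  normalize: π_0 + π_1 + π_2 + π_3 + π_4 + π_5 = 1
Solving the linear system gives exactly π = [4815/32369, 6151/32369, 5312/32369, 4648/32369, 5396/32369, 6047/32369].

π = [0.1488, 0.1900, 0.1641, 0.1436, 0.1667, 0.1868]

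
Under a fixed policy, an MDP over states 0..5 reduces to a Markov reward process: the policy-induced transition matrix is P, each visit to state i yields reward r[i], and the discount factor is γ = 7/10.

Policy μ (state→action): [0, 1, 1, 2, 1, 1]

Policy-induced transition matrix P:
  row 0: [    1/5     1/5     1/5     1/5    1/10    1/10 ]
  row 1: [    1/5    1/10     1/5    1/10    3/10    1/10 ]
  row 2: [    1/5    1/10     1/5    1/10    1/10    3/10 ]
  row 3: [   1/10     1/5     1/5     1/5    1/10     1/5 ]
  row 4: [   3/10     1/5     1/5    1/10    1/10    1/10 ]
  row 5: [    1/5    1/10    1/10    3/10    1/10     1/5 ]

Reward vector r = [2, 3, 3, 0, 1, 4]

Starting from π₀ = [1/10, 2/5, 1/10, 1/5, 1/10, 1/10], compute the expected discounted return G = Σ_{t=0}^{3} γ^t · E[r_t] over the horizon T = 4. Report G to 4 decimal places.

t=0: π = [0.1000, 0.4000, 0.1000, 0.2000, 0.1000, 0.1000], E[r] = 2.2000, γ^t·E[r] = 2.200000, running G = 2.200000
t=1: π = [0.1900, 0.1400, 0.1900, 0.1500, 0.1800, 0.1500], E[r] = 2.1500, γ^t·E[r] = 1.505000, running G = 3.705000
t=2: π = [0.2030, 0.1520, 0.1850, 0.1640, 0.1280, 0.1680], E[r] = 2.2170, γ^t·E[r] = 1.086330, running G = 4.791330
t=3: π = [0.1964, 0.1495, 0.1832, 0.1703, 0.1304, 0.1702], E[r] = 2.2021, γ^t·E[r] = 0.755320, running G = 5.546650

G = 5.5467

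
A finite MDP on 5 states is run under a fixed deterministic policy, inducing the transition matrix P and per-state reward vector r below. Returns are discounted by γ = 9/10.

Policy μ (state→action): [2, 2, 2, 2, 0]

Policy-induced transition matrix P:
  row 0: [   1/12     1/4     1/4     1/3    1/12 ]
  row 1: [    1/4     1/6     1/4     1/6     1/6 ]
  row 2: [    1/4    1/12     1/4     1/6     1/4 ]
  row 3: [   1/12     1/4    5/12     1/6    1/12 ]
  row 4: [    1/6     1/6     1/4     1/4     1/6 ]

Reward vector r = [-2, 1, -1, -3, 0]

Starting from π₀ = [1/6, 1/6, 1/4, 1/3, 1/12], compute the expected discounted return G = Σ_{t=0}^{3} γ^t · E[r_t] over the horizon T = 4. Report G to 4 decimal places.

G = -4.0223

t=0: π = [0.1667, 0.1667, 0.2500, 0.3333, 0.0833], E[r] = -1.4167, γ^t·E[r] = -1.416667, running G = -1.416667
t=1: π = [0.1597, 0.1875, 0.3056, 0.2014, 0.1458], E[r] = -1.0417, γ^t·E[r] = -0.937500, running G = -2.354167
t=2: π = [0.1777, 0.1713, 0.2836, 0.2054, 0.1620], E[r] = -1.0839, γ^t·E[r] = -0.877969, running G = -3.232135
t=3: π = [0.1726, 0.1750, 0.2842, 0.2098, 0.1584], E[r] = -1.0839, γ^t·E[r] = -0.790172, running G = -4.022307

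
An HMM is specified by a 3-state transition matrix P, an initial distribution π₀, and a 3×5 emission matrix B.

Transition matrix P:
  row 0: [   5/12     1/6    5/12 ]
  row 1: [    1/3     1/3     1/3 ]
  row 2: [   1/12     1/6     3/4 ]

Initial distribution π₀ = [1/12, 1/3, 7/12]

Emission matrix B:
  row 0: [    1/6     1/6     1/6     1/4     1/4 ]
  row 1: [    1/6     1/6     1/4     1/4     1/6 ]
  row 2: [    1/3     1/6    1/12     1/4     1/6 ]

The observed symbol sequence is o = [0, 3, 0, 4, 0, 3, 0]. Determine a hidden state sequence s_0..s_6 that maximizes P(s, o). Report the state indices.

path = [2, 2, 2, 2, 2, 2, 2]

t=0: δ = [1.389e-02, 5.556e-02, 1.944e-01]  (obs o_0=0)
t=1: δ = [4.630e-03, 8.102e-03, 3.646e-02]  ψ = [1, 2, 2]  (obs o_1=3)
t=2: δ = [5.064e-04, 1.013e-03, 9.115e-03]  ψ = [2, 2, 2]  (obs o_2=0)
t=3: δ = [1.899e-04, 2.532e-04, 1.139e-03]  ψ = [2, 2, 2]  (obs o_3=4)
t=4: δ = [1.582e-05, 3.165e-05, 2.848e-04]  ψ = [2, 2, 2]  (obs o_4=0)
t=5: δ = [5.934e-06, 1.187e-05, 5.341e-05]  ψ = [2, 2, 2]  (obs o_5=3)
t=6: δ = [7.417e-07, 1.483e-06, 1.335e-05]  ψ = [2, 2, 2]  (obs o_6=0)
backtrack: best end state = 2; path = [2, 2, 2, 2, 2, 2, 2]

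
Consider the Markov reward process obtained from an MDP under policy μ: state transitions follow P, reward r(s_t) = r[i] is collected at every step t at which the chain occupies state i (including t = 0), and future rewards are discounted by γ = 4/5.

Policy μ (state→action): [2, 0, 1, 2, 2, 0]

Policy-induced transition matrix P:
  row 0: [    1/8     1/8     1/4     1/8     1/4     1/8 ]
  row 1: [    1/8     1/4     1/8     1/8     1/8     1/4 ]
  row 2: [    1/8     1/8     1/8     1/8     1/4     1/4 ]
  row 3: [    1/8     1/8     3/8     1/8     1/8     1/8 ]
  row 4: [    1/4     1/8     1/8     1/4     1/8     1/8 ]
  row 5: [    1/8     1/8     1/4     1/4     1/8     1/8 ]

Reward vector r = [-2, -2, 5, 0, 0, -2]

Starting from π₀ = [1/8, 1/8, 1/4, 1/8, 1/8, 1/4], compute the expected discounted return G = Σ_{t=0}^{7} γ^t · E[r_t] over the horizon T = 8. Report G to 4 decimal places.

G = 0.6142

t=0: π = [0.1250, 0.1250, 0.2500, 0.1250, 0.1250, 0.2500], E[r] = 0.2500, γ^t·E[r] = 0.250000, running G = 0.250000
t=1: π = [0.1406, 0.1406, 0.2031, 0.1719, 0.1719, 0.1719], E[r] = 0.1094, γ^t·E[r] = 0.087500, running G = 0.337500
t=2: π = [0.1465, 0.1426, 0.2070, 0.1680, 0.1680, 0.1680], E[r] = 0.1211, γ^t·E[r] = 0.077500, running G = 0.415000
t=3: π = [0.1460, 0.1428, 0.2063, 0.1670, 0.1692, 0.1687], E[r] = 0.1165, γ^t·E[r] = 0.059625, running G = 0.474625
t=4: π = [0.1461, 0.1429, 0.2061, 0.1672, 0.1690, 0.1686], E[r] = 0.1151, γ^t·E[r] = 0.047163, running G = 0.521788
t=5: π = [0.1461, 0.1429, 0.2062, 0.1672, 0.1690, 0.1686], E[r] = 0.1156, γ^t·E[r] = 0.037874, running G = 0.559661
t=6: π = [0.1461, 0.1429, 0.2061, 0.1672, 0.1690, 0.1686], E[r] = 0.1155, γ^t·E[r] = 0.030279, running G = 0.589940
t=7: π = [0.1461, 0.1429, 0.2061, 0.1672, 0.1690, 0.1686], E[r] = 0.1155, γ^t·E[r] = 0.024223, running G = 0.614163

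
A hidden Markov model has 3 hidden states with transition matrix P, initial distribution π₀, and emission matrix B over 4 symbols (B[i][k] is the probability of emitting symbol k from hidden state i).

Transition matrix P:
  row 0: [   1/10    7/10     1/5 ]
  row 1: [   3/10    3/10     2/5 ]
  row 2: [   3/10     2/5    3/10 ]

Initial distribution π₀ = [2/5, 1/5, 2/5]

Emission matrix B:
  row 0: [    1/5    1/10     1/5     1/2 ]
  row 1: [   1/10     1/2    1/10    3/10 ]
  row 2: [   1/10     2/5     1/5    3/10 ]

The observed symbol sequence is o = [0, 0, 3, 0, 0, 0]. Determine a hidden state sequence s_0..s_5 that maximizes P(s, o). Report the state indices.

t=0: δ = [8.000e-02, 2.000e-02, 4.000e-02]  (obs o_0=0)
t=1: δ = [2.400e-03, 5.600e-03, 1.600e-03]  ψ = [2, 0, 0]  (obs o_1=0)
t=2: δ = [8.400e-04, 5.040e-04, 6.720e-04]  ψ = [1, 0, 1]  (obs o_2=3)
t=3: δ = [4.032e-05, 5.880e-05, 2.016e-05]  ψ = [2, 0, 1]  (obs o_3=0)
t=4: δ = [3.528e-06, 2.822e-06, 2.352e-06]  ψ = [1, 0, 1]  (obs o_4=0)
t=5: δ = [1.693e-07, 2.470e-07, 1.129e-07]  ψ = [1, 0, 1]  (obs o_5=0)
backtrack: best end state = 1; path = [0, 1, 0, 1, 0, 1]

path = [0, 1, 0, 1, 0, 1]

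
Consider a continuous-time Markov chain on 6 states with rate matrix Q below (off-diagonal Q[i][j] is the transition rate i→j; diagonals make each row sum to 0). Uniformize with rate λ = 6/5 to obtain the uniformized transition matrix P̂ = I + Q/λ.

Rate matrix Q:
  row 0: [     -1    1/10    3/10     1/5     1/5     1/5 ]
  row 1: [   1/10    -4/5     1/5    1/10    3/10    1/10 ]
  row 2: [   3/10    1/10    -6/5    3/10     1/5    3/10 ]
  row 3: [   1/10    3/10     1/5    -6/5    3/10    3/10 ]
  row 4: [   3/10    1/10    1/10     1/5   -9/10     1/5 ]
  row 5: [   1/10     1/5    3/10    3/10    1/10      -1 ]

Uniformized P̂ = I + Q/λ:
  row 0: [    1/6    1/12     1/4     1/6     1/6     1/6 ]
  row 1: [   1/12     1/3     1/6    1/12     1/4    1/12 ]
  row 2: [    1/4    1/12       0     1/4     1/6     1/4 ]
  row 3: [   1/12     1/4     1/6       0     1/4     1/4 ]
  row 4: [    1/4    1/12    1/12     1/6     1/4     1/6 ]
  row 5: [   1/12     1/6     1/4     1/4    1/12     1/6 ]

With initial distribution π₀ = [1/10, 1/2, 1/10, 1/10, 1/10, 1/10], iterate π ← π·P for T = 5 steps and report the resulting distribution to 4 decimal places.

t=0: π = [0.1000, 0.5000, 0.1000, 0.1000, 0.1000, 0.1000]
t=1: π = [0.1250, 0.2333, 0.1583, 0.1250, 0.2167, 0.1417]
t=2: π = [0.1563, 0.1743, 0.1444, 0.1514, 0.2028, 0.1708]
t=3: π = [0.1542, 0.1664, 0.1530, 0.1532, 0.1965, 0.1768]
t=4: π = [0.1544, 0.1652, 0.1524, 0.1548, 0.1949, 0.1783]
t=5: π = [0.1541, 0.1653, 0.1528, 0.1547, 0.1947, 0.1785]

π = [0.1541, 0.1653, 0.1528, 0.1547, 0.1947, 0.1785]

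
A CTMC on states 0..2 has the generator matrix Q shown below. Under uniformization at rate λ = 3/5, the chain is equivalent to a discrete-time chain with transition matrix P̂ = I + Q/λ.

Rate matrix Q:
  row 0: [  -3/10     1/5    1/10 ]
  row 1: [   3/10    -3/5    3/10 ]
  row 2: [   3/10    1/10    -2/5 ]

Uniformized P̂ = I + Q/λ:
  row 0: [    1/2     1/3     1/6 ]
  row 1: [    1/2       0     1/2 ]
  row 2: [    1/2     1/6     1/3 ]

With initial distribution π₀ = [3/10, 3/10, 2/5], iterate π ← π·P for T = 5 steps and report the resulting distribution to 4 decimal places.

t=0: π = [0.3000, 0.3000, 0.4000]
t=1: π = [0.5000, 0.1667, 0.3333]
t=2: π = [0.5000, 0.2222, 0.2778]
t=3: π = [0.5000, 0.2130, 0.2870]
t=4: π = [0.5000, 0.2145, 0.2855]
t=5: π = [0.5000, 0.2142, 0.2858]

π = [0.5000, 0.2142, 0.2858]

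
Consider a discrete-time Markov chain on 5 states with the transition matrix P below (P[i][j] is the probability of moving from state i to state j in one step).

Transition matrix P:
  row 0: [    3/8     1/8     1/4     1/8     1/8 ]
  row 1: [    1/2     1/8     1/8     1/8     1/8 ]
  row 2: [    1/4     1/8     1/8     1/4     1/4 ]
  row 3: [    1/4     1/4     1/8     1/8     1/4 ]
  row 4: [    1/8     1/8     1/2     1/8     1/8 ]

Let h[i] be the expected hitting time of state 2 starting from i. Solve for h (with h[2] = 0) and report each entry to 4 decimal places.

h = [3.9690, 4.4651, 0.0000, 4.4031, 2.9767]

First-step conditioning: h[2] = 0; for i ≠ 2, h[i] = 1 + Σ_k P[i][k]·h[k].
  h[0] = 1 + 3/8·h[0] + 1/8·h[1] + 1/8·h[3] + 1/8·h[4]
  h[1] = 1 + 1/2·h[0] + 1/8·h[1] + 1/8·h[3] + 1/8·h[4]
  h[3] = 1 + 1/4·h[0] + 1/4·h[1] + 1/8·h[3] + 1/4·h[4]
  h[4] = 1 + 1/8·h[0] + 1/8·h[1] + 1/8·h[3] + 1/8·h[4]
Solving the 4×4 linear system over states ≠ 2 gives exactly h = [512/129, 192/43, 0, 568/129, 128/43] (h[2] = 0 is the target).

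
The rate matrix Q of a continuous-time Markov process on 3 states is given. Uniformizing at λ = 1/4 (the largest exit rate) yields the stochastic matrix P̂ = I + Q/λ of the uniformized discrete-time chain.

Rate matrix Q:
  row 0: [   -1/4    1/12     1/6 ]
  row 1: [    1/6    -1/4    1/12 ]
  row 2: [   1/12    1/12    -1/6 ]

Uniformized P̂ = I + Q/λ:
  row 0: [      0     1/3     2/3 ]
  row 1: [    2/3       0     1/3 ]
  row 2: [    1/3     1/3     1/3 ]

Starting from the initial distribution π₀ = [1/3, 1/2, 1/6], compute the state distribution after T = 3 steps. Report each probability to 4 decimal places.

π = [0.3395, 0.2407, 0.4198]

t=0: π = [0.3333, 0.5000, 0.1667]
t=1: π = [0.3889, 0.1667, 0.4444]
t=2: π = [0.2593, 0.2778, 0.4630]
t=3: π = [0.3395, 0.2407, 0.4198]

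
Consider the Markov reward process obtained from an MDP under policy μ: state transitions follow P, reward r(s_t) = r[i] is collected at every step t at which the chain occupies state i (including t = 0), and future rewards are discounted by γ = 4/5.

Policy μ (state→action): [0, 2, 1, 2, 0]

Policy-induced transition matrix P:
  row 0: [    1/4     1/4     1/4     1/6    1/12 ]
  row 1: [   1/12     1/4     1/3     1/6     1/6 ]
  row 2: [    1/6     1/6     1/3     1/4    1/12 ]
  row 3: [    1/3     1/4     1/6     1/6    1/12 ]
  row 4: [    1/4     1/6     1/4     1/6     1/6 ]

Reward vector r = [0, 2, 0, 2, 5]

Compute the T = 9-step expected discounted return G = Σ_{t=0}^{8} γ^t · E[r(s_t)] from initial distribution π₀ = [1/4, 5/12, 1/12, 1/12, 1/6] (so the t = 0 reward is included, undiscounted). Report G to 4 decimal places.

t=0: π = [0.2500, 0.4167, 0.0833, 0.0833, 0.1667], E[r] = 1.8333, γ^t·E[r] = 1.833333, running G = 1.833333
t=1: π = [0.1806, 0.2292, 0.2847, 0.1736, 0.1319], E[r] = 1.4653, γ^t·E[r] = 1.172222, running G = 3.005556
t=2: π = [0.2025, 0.2153, 0.2784, 0.1904, 0.1134], E[r] = 1.3785, γ^t·E[r] = 0.882222, running G = 3.887778
t=3: π = [0.2068, 0.2174, 0.2753, 0.1899, 0.1107], E[r] = 1.3681, γ^t·E[r] = 0.700444, running G = 4.588222
t=4: π = [0.2067, 0.2178, 0.2752, 0.1896, 0.1107], E[r] = 1.3682, γ^t·E[r] = 0.560433, running G = 5.148655
t=5: π = [0.2066, 0.2178, 0.2753, 0.1896, 0.1107], E[r] = 1.3684, γ^t·E[r] = 0.448408, running G = 5.597063
t=6: π = [0.2066, 0.2178, 0.2753, 0.1896, 0.1107], E[r] = 1.3684, γ^t·E[r] = 0.358730, running G = 5.955793
t=7: π = [0.2066, 0.2178, 0.2753, 0.1896, 0.1107], E[r] = 1.3684, γ^t·E[r] = 0.286983, running G = 6.242776
t=8: π = [0.2066, 0.2178, 0.2753, 0.1896, 0.1107], E[r] = 1.3684, γ^t·E[r] = 0.229586, running G = 6.472362

G = 6.4724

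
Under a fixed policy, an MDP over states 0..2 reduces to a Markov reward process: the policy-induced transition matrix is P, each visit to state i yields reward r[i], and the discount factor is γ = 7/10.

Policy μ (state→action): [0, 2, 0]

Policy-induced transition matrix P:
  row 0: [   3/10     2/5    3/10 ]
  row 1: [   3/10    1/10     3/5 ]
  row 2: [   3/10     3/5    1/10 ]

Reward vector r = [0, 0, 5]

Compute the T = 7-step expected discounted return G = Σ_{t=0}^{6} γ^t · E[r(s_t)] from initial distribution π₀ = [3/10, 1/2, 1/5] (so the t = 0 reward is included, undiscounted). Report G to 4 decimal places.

t=0: π = [0.3000, 0.5000, 0.2000], E[r] = 1.0000, γ^t·E[r] = 1.000000, running G = 1.000000
t=1: π = [0.3000, 0.2900, 0.4100], E[r] = 2.0500, γ^t·E[r] = 1.435000, running G = 2.435000
t=2: π = [0.3000, 0.3950, 0.3050], E[r] = 1.5250, γ^t·E[r] = 0.747250, running G = 3.182250
t=3: π = [0.3000, 0.3425, 0.3575], E[r] = 1.7875, γ^t·E[r] = 0.613113, running G = 3.795363
t=4: π = [0.3000, 0.3688, 0.3313], E[r] = 1.6563, γ^t·E[r] = 0.397666, running G = 4.193028
t=5: π = [0.3000, 0.3556, 0.3444], E[r] = 1.7219, γ^t·E[r] = 0.289396, running G = 4.482424
t=6: π = [0.3000, 0.3622, 0.3378], E[r] = 1.6891, γ^t·E[r] = 0.198717, running G = 4.681140

G = 4.6811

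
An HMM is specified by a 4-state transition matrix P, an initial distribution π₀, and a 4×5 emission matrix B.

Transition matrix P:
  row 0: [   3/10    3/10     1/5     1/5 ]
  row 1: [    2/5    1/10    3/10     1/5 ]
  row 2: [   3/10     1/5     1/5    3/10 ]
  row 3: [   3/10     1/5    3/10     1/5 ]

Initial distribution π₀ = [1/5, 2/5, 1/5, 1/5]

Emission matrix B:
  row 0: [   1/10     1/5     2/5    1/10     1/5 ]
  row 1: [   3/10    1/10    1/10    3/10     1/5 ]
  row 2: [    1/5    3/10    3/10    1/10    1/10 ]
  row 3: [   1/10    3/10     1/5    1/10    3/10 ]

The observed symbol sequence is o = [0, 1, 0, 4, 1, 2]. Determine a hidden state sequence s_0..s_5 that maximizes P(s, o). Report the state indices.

t=0: δ = [2.000e-02, 1.200e-01, 4.000e-02, 2.000e-02]  (obs o_0=0)
t=1: δ = [9.600e-03, 1.200e-03, 1.080e-02, 7.200e-03]  ψ = [1, 1, 1, 1]  (obs o_1=1)
t=2: δ = [3.240e-04, 8.640e-04, 4.320e-04, 3.240e-04]  ψ = [2, 0, 2, 2]  (obs o_2=0)
t=3: δ = [6.912e-05, 1.944e-05, 2.592e-05, 5.184e-05]  ψ = [1, 0, 1, 1]  (obs o_3=4)
t=4: δ = [4.147e-06, 2.074e-06, 4.666e-06, 4.147e-06]  ψ = [0, 0, 3, 0]  (obs o_4=1)
t=5: δ = [5.599e-07, 1.244e-07, 3.732e-07, 2.799e-07]  ψ = [2, 0, 3, 2]  (obs o_5=2)
backtrack: best end state = 0; path = [1, 0, 1, 3, 2, 0]

path = [1, 0, 1, 3, 2, 0]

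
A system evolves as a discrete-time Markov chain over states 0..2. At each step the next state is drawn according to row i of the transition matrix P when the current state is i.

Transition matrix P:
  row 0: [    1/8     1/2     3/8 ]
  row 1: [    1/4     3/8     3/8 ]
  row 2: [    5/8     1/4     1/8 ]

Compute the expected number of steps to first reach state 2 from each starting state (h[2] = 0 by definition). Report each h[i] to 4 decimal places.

First-step conditioning: h[2] = 0; for i ≠ 2, h[i] = 1 + Σ_k P[i][k]·h[k].
  h[0] = 1 + 1/8·h[0] + 1/2·h[1]
  h[1] = 1 + 1/4·h[0] + 3/8·h[1]
Solving the 2×2 linear system over states ≠ 2 gives exactly h = [8/3, 8/3, 0] (h[2] = 0 is the target).

h = [2.6667, 2.6667, 0.0000]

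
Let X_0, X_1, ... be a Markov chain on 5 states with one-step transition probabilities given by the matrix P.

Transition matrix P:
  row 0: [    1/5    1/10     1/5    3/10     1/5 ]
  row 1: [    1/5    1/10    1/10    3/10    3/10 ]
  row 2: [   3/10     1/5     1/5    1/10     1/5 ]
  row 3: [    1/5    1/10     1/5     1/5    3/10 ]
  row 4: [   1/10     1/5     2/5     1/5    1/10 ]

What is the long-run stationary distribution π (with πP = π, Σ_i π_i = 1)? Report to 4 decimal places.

π = [0.2014, 0.1443, 0.2284, 0.2117, 0.2142]

Balance equations π_j = Σ_i π_i·P[i][j]:
  π_0 = 1/5·π_0 + 1/5·π_1 + 3/10·π_2 + 1/5·π_3 + 1/10·π_4
  π_1 = 1/10·π_0 + 1/10·π_1 + 1/5·π_2 + 1/10·π_3 + 1/5·π_4
  π_2 = 1/5·π_0 + 1/10·π_1 + 1/5·π_2 + 1/5·π_3 + 2/5·π_4
  π_3 = 3/10·π_0 + 3/10·π_1 + 1/10·π_2 + 1/5·π_3 + 1/5·π_4
  normalize: π_0 + π_1 + π_2 + π_3 + π_4 = 1
Solving the linear system gives exactly π = [821/4076, 147/1019, 931/4076, 863/4076, 873/4076].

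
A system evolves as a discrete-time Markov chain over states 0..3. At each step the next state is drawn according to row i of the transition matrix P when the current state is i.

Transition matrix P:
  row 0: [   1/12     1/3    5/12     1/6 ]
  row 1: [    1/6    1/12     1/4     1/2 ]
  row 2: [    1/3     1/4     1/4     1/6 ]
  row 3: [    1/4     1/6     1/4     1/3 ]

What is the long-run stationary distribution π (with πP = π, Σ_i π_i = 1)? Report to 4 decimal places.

π = [0.2198, 0.2097, 0.2866, 0.2839]

Balance equations π_j = Σ_i π_i·P[i][j]:
  π_0 = 1/12·π_0 + 1/6·π_1 + 1/3·π_2 + 1/4·π_3
  π_1 = 1/3·π_0 + 1/12·π_1 + 1/4·π_2 + 1/6·π_3
  π_2 = 5/12·π_0 + 1/4·π_1 + 1/4·π_2 + 1/4·π_3
  normalize: π_0 + π_1 + π_2 + π_3 = 1
Solving the linear system gives exactly π = [20/91, 229/1092, 313/1092, 155/546].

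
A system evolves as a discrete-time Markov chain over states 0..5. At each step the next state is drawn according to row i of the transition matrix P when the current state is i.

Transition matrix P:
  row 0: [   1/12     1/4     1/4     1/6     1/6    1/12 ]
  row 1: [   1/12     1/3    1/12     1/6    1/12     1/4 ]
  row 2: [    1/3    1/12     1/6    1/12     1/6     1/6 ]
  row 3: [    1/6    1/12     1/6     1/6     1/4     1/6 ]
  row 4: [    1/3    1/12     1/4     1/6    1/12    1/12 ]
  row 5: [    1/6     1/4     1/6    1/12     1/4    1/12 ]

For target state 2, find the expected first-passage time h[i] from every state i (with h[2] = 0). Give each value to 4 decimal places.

First-step conditioning: h[2] = 0; for i ≠ 2, h[i] = 1 + Σ_k P[i][k]·h[k].
  h[0] = 1 + 1/12·h[0] + 1/4·h[1] + 1/6·h[3] + 1/6·h[4] + 1/12·h[5]
  h[1] = 1 + 1/12·h[0] + 1/3·h[1] + 1/6·h[3] + 1/12·h[4] + 1/4·h[5]
  h[3] = 1 + 1/6·h[0] + 1/12·h[1] + 1/6·h[3] + 1/4·h[4] + 1/6·h[5]
  h[4] = 1 + 1/3·h[0] + 1/12·h[1] + 1/6·h[3] + 1/12·h[4] + 1/12·h[5]
  h[5] = 1 + 1/6·h[0] + 1/4·h[1] + 1/12·h[3] + 1/4·h[4] + 1/12·h[5]
Solving the 5×5 linear system over states ≠ 2 gives exactly h = [122622/23311, 146958/23311, 0, 129252/23311, 118878/23311, 131976/23311] (h[2] = 0 is the target).

h = [5.2603, 6.3042, 0.0000, 5.5447, 5.0997, 5.6615]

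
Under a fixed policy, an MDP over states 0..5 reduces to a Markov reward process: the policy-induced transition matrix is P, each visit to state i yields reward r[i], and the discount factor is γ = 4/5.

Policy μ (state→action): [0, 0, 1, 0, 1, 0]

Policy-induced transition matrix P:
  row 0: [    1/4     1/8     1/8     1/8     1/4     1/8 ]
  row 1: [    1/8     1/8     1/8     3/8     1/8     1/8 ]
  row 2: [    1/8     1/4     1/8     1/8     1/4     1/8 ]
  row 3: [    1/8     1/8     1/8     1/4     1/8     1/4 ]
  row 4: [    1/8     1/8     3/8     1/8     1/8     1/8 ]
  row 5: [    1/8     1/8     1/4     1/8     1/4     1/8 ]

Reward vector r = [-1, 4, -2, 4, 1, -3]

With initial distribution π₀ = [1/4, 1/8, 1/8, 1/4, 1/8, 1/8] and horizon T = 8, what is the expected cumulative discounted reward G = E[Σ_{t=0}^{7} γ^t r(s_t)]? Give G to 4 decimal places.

t=0: π = [0.2500, 0.1250, 0.1250, 0.2500, 0.1250, 0.1250], E[r] = 0.7500, γ^t·E[r] = 0.750000, running G = 0.750000
t=1: π = [0.1563, 0.1406, 0.1719, 0.1875, 0.1875, 0.1563], E[r] = 0.5313, γ^t·E[r] = 0.425000, running G = 1.175000
t=2: π = [0.1445, 0.1465, 0.1914, 0.1836, 0.1855, 0.1484], E[r] = 0.5332, γ^t·E[r] = 0.341250, running G = 1.516250
t=3: π = [0.1431, 0.1489, 0.1899, 0.1846, 0.1855, 0.1479], E[r] = 0.5527, γ^t·E[r] = 0.283000, running G = 1.799250
t=4: π = [0.1429, 0.1487, 0.1899, 0.1853, 0.1851, 0.1481], E[r] = 0.5544, γ^t·E[r] = 0.227100, running G = 2.026350
t=5: π = [0.1429, 0.1487, 0.1898, 0.1853, 0.1851, 0.1482], E[r] = 0.5545, γ^t·E[r] = 0.181703, running G = 2.208053
t=6: π = [0.1429, 0.1487, 0.1898, 0.1854, 0.1851, 0.1482], E[r] = 0.5544, γ^t·E[r] = 0.145346, running G = 2.353398
t=7: π = [0.1429, 0.1487, 0.1898, 0.1853, 0.1851, 0.1482], E[r] = 0.5544, γ^t·E[r] = 0.116275, running G = 2.469673

G = 2.4697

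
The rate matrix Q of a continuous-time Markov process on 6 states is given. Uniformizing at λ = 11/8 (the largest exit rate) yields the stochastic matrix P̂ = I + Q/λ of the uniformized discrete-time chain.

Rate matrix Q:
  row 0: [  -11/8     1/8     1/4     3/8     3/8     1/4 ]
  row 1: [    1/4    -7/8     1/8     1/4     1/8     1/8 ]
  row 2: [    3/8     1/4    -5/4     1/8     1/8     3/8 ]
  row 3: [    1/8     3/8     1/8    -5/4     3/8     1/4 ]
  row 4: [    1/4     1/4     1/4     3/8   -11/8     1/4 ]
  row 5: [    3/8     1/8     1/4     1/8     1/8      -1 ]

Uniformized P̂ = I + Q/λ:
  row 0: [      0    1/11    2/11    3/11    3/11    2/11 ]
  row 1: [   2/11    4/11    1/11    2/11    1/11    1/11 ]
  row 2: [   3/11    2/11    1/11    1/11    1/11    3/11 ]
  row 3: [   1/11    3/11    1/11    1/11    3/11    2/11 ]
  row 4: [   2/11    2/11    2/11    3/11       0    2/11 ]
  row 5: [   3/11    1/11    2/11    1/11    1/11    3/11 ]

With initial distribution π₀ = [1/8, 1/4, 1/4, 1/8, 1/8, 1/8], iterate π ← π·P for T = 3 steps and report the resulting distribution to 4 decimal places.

t=0: π = [0.1250, 0.2500, 0.2500, 0.1250, 0.1250, 0.1250]
t=1: π = [0.1818, 0.2159, 0.1250, 0.1591, 0.1250, 0.1932]
t=2: π = [0.1632, 0.2014, 0.1364, 0.1663, 0.1415, 0.1911]
t=3: π = [0.1668, 0.2014, 0.1360, 0.1646, 0.1380, 0.1933]

π = [0.1668, 0.2014, 0.1360, 0.1646, 0.1380, 0.1933]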